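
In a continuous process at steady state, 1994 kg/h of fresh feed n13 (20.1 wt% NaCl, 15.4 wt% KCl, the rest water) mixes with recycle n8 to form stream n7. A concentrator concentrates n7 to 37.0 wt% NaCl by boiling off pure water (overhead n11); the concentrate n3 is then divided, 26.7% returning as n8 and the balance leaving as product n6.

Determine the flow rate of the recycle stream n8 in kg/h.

394.6 kg/h

Overall NaCl balance (none leaves overhead): NaCl in fresh feed = NaCl in product, i.e. 1994×0.201 = (1−0.267)·n3·0.370.
n3 = 400.79/(0.370×0.733) = 1477.8 kg/h.
Recycle n8 = 0.267×1477.8 = 394.57 kg/h.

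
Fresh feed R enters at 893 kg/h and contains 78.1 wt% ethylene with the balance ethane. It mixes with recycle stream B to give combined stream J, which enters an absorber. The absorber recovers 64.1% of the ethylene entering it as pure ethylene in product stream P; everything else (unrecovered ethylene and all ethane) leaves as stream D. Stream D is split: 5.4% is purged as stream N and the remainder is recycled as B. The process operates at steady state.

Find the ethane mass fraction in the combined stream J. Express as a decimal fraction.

ethane enters only via R and leaves only via the purge: 893×0.219 = 0.054×(ethane in D), and the absorber passes all ethane, so ethane in J = ethane in D = 3621.6 kg/h.
ethylene in J: m_A = 893×0.781 + (1−0.054)·(1−0.641)·m_A, so m_A = 697.43/0.6604 = 1056.1 kg/h.
J = 1056.1 + 3621.6 = 4677.7 kg/h.
ethane fraction in J = 3621.6/4677.7 = 0.774.

0.774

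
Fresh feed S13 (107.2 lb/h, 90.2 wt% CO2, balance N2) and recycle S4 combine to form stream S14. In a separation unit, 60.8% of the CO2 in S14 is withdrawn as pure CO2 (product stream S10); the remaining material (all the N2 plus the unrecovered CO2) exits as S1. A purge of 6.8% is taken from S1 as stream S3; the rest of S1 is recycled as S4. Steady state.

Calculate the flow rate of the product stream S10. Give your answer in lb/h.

CO2 in S14: m_A = 107.2×0.902 + (1−0.068)·(1−0.608)·m_A, so m_A = 96.694/0.6347 = 152.36 lb/h.
Product S10 = 0.608×152.36 = 92.633 lb/h.

92.63 lb/h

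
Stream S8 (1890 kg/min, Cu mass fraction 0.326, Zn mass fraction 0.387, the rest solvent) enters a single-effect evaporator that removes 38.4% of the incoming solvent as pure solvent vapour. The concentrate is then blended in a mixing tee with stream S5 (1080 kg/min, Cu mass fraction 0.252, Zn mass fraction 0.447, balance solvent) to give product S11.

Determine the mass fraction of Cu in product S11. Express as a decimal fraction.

0.322

Vapour removed = 0.384×0.287×1890 = 208.29 kg/min; concentrate = 1681.7 kg/min.
Cu reaching the mixer = 616.14 (from concentrate) + 1080×0.252 = 888.3 kg/min.
Product flow = 1681.7 + 1080 = 2761.7 kg/min; Cu fraction = 0.322.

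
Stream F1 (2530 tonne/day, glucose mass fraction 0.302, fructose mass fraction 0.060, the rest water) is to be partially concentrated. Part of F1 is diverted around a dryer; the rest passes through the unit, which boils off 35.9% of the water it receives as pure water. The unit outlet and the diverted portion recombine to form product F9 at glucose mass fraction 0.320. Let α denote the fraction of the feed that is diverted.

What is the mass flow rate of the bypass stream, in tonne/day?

1909 tonne/day

All 2530×0.302 = 764.06 tonne/day of glucose reaches F9, so F9 = 764.06/0.320 = 2387.7 tonne/day and vapour = 142.31 tonne/day.
The evaporator receives (1−α)·2530 of feed at 0.638 water and removes 0.359 of that water:
0.359×0.638×(1−α)×2530 = 142.31
(1−α) = 142.31/579.48 = 0.2456;  α = 0.7544.
Bypass flow = 0.7544×2530 = 1908.7 tonne/day.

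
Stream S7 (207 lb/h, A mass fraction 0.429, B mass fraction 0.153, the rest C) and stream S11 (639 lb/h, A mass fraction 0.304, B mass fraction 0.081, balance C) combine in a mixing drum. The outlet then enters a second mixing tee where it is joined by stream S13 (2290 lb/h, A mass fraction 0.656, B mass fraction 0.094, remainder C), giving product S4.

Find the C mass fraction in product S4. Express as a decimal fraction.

0.335

Overall, product flow = 3136 lb/h.
C in = 207×0.418 + 639×0.615 + 2290×0.250 = 1052 lb/h.
C fraction in S4 = 0.335.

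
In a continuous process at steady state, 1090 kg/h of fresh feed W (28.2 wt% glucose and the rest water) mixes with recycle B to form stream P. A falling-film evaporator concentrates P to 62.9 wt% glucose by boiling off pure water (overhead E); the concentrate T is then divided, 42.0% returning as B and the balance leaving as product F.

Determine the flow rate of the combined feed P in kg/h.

Overall glucose balance (none leaves overhead): glucose in fresh feed = glucose in product, i.e. 1090×0.282 = (1−0.420)·T·0.629.
T = 307.38/(0.629×0.580) = 842.55 kg/h.
Recycle B = 0.420×842.55 = 353.87 kg/h.
Combined feed P = 1090 + 353.87 = 1443.9 kg/h.

1444 kg/h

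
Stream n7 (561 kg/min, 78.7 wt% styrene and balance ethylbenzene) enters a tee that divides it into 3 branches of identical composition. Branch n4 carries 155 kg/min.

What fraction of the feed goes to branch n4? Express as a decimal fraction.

Fraction to n4 = 155/561 = 0.2763.

0.276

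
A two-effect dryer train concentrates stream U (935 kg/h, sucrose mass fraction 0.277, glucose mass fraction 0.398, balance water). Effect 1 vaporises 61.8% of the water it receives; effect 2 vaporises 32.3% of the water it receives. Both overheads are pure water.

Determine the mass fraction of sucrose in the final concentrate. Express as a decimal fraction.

water in feed = 935×0.325 = 303.88 kg/h.
After stage 1: water left = (1−0.618)×303.88 = 116.08; stream total = 747.21 kg/h.
After stage 2: water left = (1−0.323)×116.08 = 78.586; final concentrate = 709.71 kg/h.
sucrose fraction = 259/709.71 = 0.365.

0.365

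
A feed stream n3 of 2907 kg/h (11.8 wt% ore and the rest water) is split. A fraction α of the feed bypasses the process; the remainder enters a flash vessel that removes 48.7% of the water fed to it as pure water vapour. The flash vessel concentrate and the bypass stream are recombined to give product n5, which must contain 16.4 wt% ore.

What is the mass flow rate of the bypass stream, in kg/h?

All 2907×0.118 = 343.03 kg/h of ore reaches n5, so n5 = 343.03/0.164 = 2091.6 kg/h and vapour = 815.38 kg/h.
The evaporator receives (1−α)·2907 of feed at 0.882 water and removes 0.487 of that water:
0.487×0.882×(1−α)×2907 = 815.38
(1−α) = 815.38/1248.7 = 0.6530;  α = 0.3470.
Bypass flow = 0.3470×2907 = 1008.7 kg/h.

1009 kg/h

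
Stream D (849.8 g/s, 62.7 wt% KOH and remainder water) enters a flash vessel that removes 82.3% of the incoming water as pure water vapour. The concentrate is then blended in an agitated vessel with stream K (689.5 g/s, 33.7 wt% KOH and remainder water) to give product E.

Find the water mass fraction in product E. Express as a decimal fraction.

Vapour removed = 0.823×0.373×849.8 = 260.87 g/s; concentrate = 588.93 g/s.
water reaching the mixer = 56.105 (from concentrate) + 689.5×0.663 = 513.24 g/s.
Product flow = 588.93 + 689.5 = 1278.4 g/s; water fraction = 0.4015.

0.4015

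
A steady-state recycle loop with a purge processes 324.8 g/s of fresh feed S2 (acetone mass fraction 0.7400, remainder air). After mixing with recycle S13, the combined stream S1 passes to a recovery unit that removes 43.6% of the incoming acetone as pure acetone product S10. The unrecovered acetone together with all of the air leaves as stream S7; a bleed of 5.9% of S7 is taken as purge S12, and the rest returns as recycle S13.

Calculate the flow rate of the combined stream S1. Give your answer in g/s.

1943 g/s

air enters only via S2 and leaves only via the purge: 324.8×0.260 = 0.059×(air in S7), and the recovery unit passes all air, so air in S1 = air in S7 = 1431.3 g/s.
acetone in S1: m_A = 324.8×0.740 + (1−0.059)·(1−0.436)·m_A, so m_A = 240.35/0.4693 = 512.18 g/s.
S1 = 512.18 + 1431.3 = 1943.5 g/s.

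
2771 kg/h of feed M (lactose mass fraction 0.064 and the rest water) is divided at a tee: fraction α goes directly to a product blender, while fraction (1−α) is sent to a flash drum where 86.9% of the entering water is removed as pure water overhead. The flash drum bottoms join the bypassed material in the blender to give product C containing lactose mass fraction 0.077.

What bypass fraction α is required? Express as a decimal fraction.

All 2771×0.064 = 177.34 kg/h of lactose reaches C, so C = 177.34/0.077 = 2303.2 kg/h and vapour = 467.83 kg/h.
The evaporator receives (1−α)·2771 of feed at 0.936 water and removes 0.869 of that water:
0.869×0.936×(1−α)×2771 = 467.83
(1−α) = 467.83/2253.9 = 0.2076;  α = 0.7924.

0.792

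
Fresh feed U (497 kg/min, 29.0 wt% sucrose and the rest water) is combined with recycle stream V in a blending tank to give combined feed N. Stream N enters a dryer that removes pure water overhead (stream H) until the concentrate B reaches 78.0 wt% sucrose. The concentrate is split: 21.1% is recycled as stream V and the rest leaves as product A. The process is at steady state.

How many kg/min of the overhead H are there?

Overall sucrose balance (none leaves overhead): sucrose in fresh feed = sucrose in product, i.e. 497×0.290 = (1−0.211)·B·0.780.
B = 144.13/(0.780×0.789) = 234.2 kg/min.
Recycle V = 0.211×234.2 = 49.416 kg/min.
Combined feed N = 497 + 49.416 = 546.42 kg/min.
Overhead H = N − B = 546.42 − 234.2 = 312.22 kg/min.

312.2 kg/min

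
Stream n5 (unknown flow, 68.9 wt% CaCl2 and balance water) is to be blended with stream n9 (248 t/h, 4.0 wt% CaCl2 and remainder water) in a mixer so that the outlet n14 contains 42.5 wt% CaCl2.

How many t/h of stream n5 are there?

Let n5 be the unknown flow. Total out = 248 + n5.
CaCl2 balance: 9.92 + 0.689·n5 = 0.425·(248 + n5)
(0.689 − 0.425)·n5 = 0.425×248 − 9.92 = 95.48
n5 = 95.48 / 0.264 = 361.67 t/h

361.7 t/h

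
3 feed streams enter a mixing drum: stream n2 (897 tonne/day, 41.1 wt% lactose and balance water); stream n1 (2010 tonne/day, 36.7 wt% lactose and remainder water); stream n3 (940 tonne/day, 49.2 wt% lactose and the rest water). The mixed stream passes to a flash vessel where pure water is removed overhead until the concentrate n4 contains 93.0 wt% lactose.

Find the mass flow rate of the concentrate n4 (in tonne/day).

1687 tonne/day

lactose entering = 897×0.411 + 2010×0.367 + 940×0.492 = 1568.8 tonne/day.
All lactose reports to n4, so n4 = 1568.8/0.930 = 1686.9 tonne/day.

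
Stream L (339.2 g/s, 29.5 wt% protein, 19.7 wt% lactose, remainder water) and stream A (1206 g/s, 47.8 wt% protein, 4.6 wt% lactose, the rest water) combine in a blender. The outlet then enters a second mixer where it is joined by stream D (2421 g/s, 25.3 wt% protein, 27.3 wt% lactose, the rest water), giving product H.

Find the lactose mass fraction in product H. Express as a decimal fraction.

0.197

Overall, product flow = 3966.2 g/s.
lactose in = 339.2×0.197 + 1206×0.046 + 2421×0.273 = 783.23 g/s.
lactose fraction in H = 0.197.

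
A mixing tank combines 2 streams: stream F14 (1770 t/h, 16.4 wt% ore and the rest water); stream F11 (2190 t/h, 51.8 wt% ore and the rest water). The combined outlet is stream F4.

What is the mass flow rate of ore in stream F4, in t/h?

ore out = ore in = 1770×0.164 + 2190×0.518 = 1424.7 t/h.

1425 t/h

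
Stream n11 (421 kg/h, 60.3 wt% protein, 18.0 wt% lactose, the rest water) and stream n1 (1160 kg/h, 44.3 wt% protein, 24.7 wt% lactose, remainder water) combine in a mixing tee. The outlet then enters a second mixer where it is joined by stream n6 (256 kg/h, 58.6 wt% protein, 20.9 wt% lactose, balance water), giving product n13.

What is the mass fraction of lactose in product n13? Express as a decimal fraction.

0.226

Overall, product flow = 1837 kg/h.
lactose in = 421×0.180 + 1160×0.247 + 256×0.209 = 415.8 kg/h.
lactose fraction in n13 = 0.226.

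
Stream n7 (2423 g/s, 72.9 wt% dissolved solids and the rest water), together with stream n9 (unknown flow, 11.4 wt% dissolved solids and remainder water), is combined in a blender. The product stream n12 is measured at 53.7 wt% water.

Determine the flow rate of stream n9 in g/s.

1847 g/s

Let n9 be the unknown flow. Total out = 2423 + n9.
water balance: 656.63 + 0.886·n9 = 0.537·(2423 + n9)
(0.886 − 0.537)·n9 = 0.537×2423 − 656.63 = 644.52
n9 = 644.52 / 0.349 = 1846.8 g/s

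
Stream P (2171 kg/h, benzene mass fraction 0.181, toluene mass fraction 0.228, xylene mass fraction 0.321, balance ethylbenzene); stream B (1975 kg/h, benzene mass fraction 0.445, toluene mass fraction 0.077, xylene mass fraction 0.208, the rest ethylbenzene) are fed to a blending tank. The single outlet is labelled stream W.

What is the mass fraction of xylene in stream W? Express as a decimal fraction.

Total flow out = 2171 + 1975 = 4146 kg/h.
xylene in = 2171×0.321 + 1975×0.208 = 1107.7 kg/h.
xylene mass fraction in W = 1107.7/4146 = 0.267.

0.267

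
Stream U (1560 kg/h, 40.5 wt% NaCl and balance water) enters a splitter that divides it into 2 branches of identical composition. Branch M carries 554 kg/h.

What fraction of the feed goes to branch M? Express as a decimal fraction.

0.355

Fraction to M = 554/1560 = 0.3551.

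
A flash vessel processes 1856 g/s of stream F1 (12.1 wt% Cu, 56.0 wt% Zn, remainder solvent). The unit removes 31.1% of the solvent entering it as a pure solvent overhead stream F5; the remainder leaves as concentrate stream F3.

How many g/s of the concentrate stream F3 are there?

solvent entering = 1856×0.319 = 592.06 g/s; overhead removed = 0.311×592.06 = 184.13 g/s.
Concentrate = 1856 − 184.13 = 1671.9 g/s.

1672 g/s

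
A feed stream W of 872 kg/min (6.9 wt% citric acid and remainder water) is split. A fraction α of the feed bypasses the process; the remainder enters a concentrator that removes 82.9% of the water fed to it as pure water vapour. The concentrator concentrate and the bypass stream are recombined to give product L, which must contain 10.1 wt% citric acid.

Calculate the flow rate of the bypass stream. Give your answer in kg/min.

All 872×0.069 = 60.168 kg/min of citric acid reaches L, so L = 60.168/0.101 = 595.72 kg/min and vapour = 276.28 kg/min.
The evaporator receives (1−α)·872 of feed at 0.931 water and removes 0.829 of that water:
0.829×0.931×(1−α)×872 = 276.28
(1−α) = 276.28/673.01 = 0.4105;  α = 0.5895.
Bypass flow = 0.5895×872 = 514.03 kg/min.

514 kg/min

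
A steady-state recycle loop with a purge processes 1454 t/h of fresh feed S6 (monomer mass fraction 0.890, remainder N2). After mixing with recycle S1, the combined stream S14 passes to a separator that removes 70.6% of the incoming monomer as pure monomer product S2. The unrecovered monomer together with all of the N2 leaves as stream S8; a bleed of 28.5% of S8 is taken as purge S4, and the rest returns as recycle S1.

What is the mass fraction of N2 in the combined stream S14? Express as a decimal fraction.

N2 enters only via S6 and leaves only via the purge: 1454×0.110 = 0.285×(N2 in S8), and the separator passes all N2, so N2 in S14 = N2 in S8 = 561.19 t/h.
monomer in S14: m_A = 1454×0.890 + (1−0.285)·(1−0.706)·m_A, so m_A = 1294.1/0.7898 = 1638.5 t/h.
S14 = 1638.5 + 561.19 = 2199.7 t/h.
N2 fraction in S14 = 561.19/2199.7 = 0.255.

0.255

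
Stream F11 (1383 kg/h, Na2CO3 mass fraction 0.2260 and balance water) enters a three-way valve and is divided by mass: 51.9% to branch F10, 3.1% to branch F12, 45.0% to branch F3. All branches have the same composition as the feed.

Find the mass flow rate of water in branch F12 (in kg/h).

33.18 kg/h

Branch F12 total = 0.031×1383 = 42.873 kg/h.
water in F12 = 0.774×42.873 = 33.184 kg/h.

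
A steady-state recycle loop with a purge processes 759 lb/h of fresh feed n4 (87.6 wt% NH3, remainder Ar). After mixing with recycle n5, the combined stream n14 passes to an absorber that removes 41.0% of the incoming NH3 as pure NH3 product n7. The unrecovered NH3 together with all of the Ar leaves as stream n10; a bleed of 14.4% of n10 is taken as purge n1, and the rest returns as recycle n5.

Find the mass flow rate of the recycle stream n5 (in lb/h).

1238 lb/h

Ar enters only via n4 and leaves only via the purge: 759×0.124 = 0.144×(Ar in n10), and the absorber passes all Ar, so Ar in n14 = Ar in n10 = 653.58 lb/h.
NH3 in n14: m_A = 759×0.876 + (1−0.144)·(1−0.410)·m_A, so m_A = 664.88/0.4950 = 1343.3 lb/h.
n10 = (1−0.410)×1343.3 + 653.58 = 1446.1 lb/h.
Recycle n5 = (1−0.144)×1446.1 = 1237.9 lb/h.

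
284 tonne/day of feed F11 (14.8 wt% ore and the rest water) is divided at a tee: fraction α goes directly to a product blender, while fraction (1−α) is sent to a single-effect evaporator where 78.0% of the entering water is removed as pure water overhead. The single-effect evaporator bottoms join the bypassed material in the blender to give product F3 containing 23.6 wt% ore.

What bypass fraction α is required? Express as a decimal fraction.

All 284×0.148 = 42.032 tonne/day of ore reaches F3, so F3 = 42.032/0.236 = 178.1 tonne/day and vapour = 105.9 tonne/day.
The evaporator receives (1−α)·284 of feed at 0.852 water and removes 0.780 of that water:
0.780×0.852×(1−α)×284 = 105.9
(1−α) = 105.9/188.74 = 0.5611;  α = 0.4389.

0.439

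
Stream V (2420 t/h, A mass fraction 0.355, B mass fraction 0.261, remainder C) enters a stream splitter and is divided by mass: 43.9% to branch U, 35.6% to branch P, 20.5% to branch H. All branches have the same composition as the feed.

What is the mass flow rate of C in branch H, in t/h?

Branch H total = 0.205×2420 = 496.1 t/h.
C in H = 0.384×496.1 = 190.5 t/h.

190.5 t/h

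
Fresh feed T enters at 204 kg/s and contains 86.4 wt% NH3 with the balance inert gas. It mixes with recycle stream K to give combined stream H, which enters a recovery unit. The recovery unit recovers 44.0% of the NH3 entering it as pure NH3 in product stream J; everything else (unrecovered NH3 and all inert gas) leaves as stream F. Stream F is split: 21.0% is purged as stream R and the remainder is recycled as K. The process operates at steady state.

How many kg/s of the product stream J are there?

139.1 kg/s

NH3 in H: m_A = 204×0.864 + (1−0.210)·(1−0.440)·m_A, so m_A = 176.26/0.5576 = 316.1 kg/s.
Product J = 0.440×316.1 = 139.08 kg/s.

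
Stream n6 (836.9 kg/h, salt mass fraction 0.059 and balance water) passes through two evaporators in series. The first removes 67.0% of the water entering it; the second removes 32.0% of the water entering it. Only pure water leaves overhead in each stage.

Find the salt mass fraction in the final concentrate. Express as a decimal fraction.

0.218

water in feed = 836.9×0.941 = 787.52 kg/h.
After stage 1: water left = (1−0.670)×787.52 = 259.88; stream total = 309.26 kg/h.
After stage 2: water left = (1−0.320)×259.88 = 176.72; final concentrate = 226.1 kg/h.
salt fraction = 49.377/226.1 = 0.218.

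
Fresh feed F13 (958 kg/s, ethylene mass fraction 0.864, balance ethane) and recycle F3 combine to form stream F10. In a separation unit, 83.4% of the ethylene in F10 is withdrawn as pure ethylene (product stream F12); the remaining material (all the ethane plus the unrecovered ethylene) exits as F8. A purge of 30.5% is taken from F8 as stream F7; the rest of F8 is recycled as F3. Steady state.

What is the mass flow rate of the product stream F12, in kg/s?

ethylene in F10: m_A = 958×0.864 + (1−0.305)·(1−0.834)·m_A, so m_A = 827.71/0.8846 = 935.66 kg/s.
Product F12 = 0.834×935.66 = 780.34 kg/s.

780.3 kg/s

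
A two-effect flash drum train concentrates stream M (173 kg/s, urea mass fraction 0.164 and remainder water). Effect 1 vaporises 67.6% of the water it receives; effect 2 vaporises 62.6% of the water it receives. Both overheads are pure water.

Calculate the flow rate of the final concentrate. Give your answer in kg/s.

water in feed = 173×0.836 = 144.63 kg/s.
After stage 1: water left = (1−0.676)×144.63 = 46.859; stream total = 75.231 kg/s.
After stage 2: water left = (1−0.626)×46.859 = 17.525; final concentrate = 45.897 kg/s.

45.9 kg/s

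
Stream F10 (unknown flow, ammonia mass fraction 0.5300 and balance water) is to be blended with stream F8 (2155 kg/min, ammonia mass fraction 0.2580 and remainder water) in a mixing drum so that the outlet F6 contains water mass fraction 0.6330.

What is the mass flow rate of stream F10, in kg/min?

1441 kg/min

Let F10 be the unknown flow. Total out = 2155 + F10.
water balance: 1599 + 0.470·F10 = 0.633·(2155 + F10)
(0.470 − 0.633)·F10 = 0.633×2155 − 1599 = -234.89
F10 = -234.89 / -0.163 = 1441.1 kg/min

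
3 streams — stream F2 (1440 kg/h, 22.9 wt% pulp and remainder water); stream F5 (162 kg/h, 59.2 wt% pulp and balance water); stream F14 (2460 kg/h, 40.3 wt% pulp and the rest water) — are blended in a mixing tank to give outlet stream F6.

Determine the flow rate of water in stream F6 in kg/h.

water out = water in = 1440×0.771 + 162×0.408 + 2460×0.597 = 2645 kg/h.

2645 kg/h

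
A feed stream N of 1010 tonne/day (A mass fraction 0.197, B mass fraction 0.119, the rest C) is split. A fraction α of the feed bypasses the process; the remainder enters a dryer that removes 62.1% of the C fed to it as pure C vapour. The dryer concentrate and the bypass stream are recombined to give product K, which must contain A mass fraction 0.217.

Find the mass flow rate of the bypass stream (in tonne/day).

790.8 tonne/day

All 1010×0.197 = 198.97 tonne/day of A reaches K, so K = 198.97/0.217 = 916.91 tonne/day and vapour = 93.088 tonne/day.
The evaporator receives (1−α)·1010 of feed at 0.684 C and removes 0.621 of that C:
0.621×0.684×(1−α)×1010 = 93.088
(1−α) = 93.088/429.01 = 0.2170;  α = 0.7830.
Bypass flow = 0.7830×1010 = 790.85 tonne/day.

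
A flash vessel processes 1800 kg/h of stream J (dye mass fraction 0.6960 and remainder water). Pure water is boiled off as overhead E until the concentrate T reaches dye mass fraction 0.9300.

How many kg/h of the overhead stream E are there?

452.9 kg/h

dye is conserved: 1800×0.696 = 1252.8 kg/h all reports to the concentrate.
Concentrate = 1252.8/(target fraction) = 1347.1 kg/h.
Overhead = 1800 − 1347.1 = 452.9 kg/h.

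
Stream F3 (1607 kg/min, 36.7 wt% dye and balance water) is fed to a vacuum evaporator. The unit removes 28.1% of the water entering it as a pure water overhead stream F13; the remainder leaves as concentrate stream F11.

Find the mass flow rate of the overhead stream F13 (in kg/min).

water entering = 1607×0.633 = 1017.2 kg/min; overhead removed = 0.281×1017.2 = 285.84 kg/min.

285.8 kg/min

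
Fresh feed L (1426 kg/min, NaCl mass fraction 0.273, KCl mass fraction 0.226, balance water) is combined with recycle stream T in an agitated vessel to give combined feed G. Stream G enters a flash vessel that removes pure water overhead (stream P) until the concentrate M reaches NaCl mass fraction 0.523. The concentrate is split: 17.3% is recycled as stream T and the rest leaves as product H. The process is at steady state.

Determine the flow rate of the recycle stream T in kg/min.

155.7 kg/min

Overall NaCl balance (none leaves overhead): NaCl in fresh feed = NaCl in product, i.e. 1426×0.273 = (1−0.173)·M·0.523.
M = 389.3/(0.523×0.827) = 900.07 kg/min.
Recycle T = 0.173×900.07 = 155.71 kg/min.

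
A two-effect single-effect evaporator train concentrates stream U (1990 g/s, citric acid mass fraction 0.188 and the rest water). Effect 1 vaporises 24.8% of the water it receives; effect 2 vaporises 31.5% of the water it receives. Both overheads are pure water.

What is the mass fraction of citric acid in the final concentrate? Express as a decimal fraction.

0.310

water in feed = 1990×0.812 = 1615.9 g/s.
After stage 1: water left = (1−0.248)×1615.9 = 1215.1; stream total = 1589.3 g/s.
After stage 2: water left = (1−0.315)×1215.1 = 832.37; final concentrate = 1206.5 g/s.
citric acid fraction = 374.12/1206.5 = 0.310.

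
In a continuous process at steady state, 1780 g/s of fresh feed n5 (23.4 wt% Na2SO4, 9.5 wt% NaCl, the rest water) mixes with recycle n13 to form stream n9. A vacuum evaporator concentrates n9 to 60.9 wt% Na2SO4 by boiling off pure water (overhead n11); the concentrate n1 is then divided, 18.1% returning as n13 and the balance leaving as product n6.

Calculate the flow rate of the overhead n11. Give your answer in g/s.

Overall Na2SO4 balance (none leaves overhead): Na2SO4 in fresh feed = Na2SO4 in product, i.e. 1780×0.234 = (1−0.181)·n1·0.609.
n1 = 416.52/(0.609×0.819) = 835.09 g/s.
Recycle n13 = 0.181×835.09 = 151.15 g/s.
Combined feed n9 = 1780 + 151.15 = 1931.2 g/s.
Overhead n11 = n9 − n1 = 1931.2 − 835.09 = 1096.1 g/s.

1096 g/s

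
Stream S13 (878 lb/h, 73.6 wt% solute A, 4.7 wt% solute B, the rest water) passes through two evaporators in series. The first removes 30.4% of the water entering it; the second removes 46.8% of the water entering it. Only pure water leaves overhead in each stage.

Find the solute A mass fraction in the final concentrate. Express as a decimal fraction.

0.852

water in feed = 878×0.217 = 190.53 lb/h.
After stage 1: water left = (1−0.304)×190.53 = 132.61; stream total = 820.08 lb/h.
After stage 2: water left = (1−0.468)×132.61 = 70.546; final concentrate = 758.02 lb/h.
solute A fraction = 646.21/758.02 = 0.852.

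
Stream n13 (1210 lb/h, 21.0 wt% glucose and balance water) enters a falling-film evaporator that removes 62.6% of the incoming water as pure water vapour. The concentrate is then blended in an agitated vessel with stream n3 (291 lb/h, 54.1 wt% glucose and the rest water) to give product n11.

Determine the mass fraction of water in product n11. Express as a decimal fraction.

Vapour removed = 0.626×0.790×1210 = 598.39 lb/h; concentrate = 611.61 lb/h.
water reaching the mixer = 357.51 (from concentrate) + 291×0.459 = 491.08 lb/h.
Product flow = 611.61 + 291 = 902.61 lb/h; water fraction = 0.5441.

0.5441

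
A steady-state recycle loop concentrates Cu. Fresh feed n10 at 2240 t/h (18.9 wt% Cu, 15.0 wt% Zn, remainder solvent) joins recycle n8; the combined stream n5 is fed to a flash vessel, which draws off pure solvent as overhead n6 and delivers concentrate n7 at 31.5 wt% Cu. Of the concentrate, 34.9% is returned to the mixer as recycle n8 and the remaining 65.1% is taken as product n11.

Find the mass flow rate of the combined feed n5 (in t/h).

2961 t/h

Overall Cu balance (none leaves overhead): Cu in fresh feed = Cu in product, i.e. 2240×0.189 = (1−0.349)·n7·0.315.
n7 = 423.36/(0.315×0.651) = 2064.5 t/h.
Recycle n8 = 0.349×2064.5 = 720.52 t/h.
Combined feed n5 = 2240 + 720.52 = 2960.5 t/h.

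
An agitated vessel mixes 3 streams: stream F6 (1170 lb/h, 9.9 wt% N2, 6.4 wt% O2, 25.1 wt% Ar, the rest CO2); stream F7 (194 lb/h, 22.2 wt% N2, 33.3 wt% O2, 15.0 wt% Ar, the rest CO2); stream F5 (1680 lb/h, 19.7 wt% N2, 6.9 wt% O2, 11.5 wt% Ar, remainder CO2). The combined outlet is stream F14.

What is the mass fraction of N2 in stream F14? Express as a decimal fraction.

Total flow out = 1170 + 194 + 1680 = 3044 lb/h.
N2 in = 1170×0.099 + 194×0.222 + 1680×0.197 = 489.86 lb/h.
N2 mass fraction in F14 = 489.86/3044 = 0.161.

0.161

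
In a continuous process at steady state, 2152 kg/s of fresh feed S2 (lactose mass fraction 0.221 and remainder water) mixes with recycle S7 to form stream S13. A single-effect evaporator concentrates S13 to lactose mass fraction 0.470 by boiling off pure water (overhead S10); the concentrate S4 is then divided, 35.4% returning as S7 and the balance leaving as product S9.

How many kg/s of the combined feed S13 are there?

2707 kg/s

Overall lactose balance (none leaves overhead): lactose in fresh feed = lactose in product, i.e. 2152×0.221 = (1−0.354)·S4·0.470.
S4 = 475.59/(0.470×0.646) = 1566.4 kg/s.
Recycle S7 = 0.354×1566.4 = 554.51 kg/s.
Combined feed S13 = 2152 + 554.51 = 2706.5 kg/s.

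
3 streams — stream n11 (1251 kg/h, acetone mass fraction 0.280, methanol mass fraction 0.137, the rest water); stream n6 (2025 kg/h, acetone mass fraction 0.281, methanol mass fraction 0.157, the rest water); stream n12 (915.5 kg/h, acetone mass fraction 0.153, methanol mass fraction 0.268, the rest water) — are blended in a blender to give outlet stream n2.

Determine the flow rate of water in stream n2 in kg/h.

water out = water in = 1251×0.583 + 2025×0.562 + 915.5×0.579 = 2397.5 kg/h.

2397 kg/h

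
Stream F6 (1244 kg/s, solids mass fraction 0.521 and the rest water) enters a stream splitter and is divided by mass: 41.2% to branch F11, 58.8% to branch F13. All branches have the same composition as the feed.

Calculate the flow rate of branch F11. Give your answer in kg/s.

Branch F11 flow = 0.412×1244 = 512.53 kg/s.

512.5 kg/s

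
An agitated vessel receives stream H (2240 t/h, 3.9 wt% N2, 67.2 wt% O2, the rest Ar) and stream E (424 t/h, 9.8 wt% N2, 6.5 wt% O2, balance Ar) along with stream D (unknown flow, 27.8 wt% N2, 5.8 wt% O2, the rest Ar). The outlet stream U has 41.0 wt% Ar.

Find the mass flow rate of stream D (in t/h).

354.3 t/h

Let D be the unknown flow. Total out = 2664 + D.
Ar balance: 1002.2 + 0.664·D = 0.410·(2664 + D)
(0.664 − 0.410)·D = 0.410×2664 − 1002.2 = 89.992
D = 89.992 / 0.254 = 354.3 t/h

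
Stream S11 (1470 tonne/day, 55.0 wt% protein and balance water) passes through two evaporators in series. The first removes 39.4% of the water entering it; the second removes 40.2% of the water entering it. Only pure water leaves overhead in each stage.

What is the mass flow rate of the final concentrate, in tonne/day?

1048 tonne/day

water in feed = 1470×0.450 = 661.5 tonne/day.
After stage 1: water left = (1−0.394)×661.5 = 400.87; stream total = 1209.4 tonne/day.
After stage 2: water left = (1−0.402)×400.87 = 239.72; final concentrate = 1048.2 tonne/day.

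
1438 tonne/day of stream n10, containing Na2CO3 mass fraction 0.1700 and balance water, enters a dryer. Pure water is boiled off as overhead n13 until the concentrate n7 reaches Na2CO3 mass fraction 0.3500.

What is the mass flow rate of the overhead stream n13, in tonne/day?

Na2CO3 is conserved: 1438×0.170 = 244.46 tonne/day all reports to the concentrate.
Concentrate = 244.46/(target fraction) = 698.46 tonne/day.
Overhead = 1438 − 698.46 = 739.54 tonne/day.

739.5 tonne/day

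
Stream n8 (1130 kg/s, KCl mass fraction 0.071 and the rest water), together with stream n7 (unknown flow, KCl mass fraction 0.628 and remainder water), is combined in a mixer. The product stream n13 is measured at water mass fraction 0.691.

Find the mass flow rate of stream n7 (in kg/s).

Let n7 be the unknown flow. Total out = 1130 + n7.
water balance: 1049.8 + 0.372·n7 = 0.691·(1130 + n7)
(0.372 − 0.691)·n7 = 0.691×1130 − 1049.8 = -268.94
n7 = -268.94 / -0.319 = 843.07 kg/s

843.1 kg/s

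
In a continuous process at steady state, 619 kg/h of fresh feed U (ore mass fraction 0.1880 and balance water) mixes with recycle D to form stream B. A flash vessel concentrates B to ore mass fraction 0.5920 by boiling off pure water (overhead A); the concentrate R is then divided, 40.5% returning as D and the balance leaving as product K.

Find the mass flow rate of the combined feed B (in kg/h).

Overall ore balance (none leaves overhead): ore in fresh feed = ore in product, i.e. 619×0.188 = (1−0.405)·R·0.592.
R = 116.37/(0.592×0.595) = 330.38 kg/h.
Recycle D = 0.405×330.38 = 133.8 kg/h.
Combined feed B = 619 + 133.8 = 752.8 kg/h.

752.8 kg/h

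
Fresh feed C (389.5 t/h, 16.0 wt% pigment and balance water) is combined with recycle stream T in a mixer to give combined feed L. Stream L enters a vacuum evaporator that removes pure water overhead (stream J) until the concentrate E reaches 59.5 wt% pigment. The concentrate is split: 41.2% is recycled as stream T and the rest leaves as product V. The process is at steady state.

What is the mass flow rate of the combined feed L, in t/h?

462.9 t/h

Overall pigment balance (none leaves overhead): pigment in fresh feed = pigment in product, i.e. 389.5×0.160 = (1−0.412)·E·0.595.
E = 62.32/(0.595×0.588) = 178.13 t/h.
Recycle T = 0.412×178.13 = 73.389 t/h.
Combined feed L = 389.5 + 73.389 = 462.89 t/h.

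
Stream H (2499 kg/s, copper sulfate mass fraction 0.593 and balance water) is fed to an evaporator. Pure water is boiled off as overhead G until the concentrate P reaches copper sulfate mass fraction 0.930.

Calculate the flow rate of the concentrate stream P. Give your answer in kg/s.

copper sulfate is conserved: 2499×0.593 = 1481.9 kg/s all reports to the concentrate.
Concentrate = 1481.9/(target fraction) = 1593.4 kg/s.

1593 kg/s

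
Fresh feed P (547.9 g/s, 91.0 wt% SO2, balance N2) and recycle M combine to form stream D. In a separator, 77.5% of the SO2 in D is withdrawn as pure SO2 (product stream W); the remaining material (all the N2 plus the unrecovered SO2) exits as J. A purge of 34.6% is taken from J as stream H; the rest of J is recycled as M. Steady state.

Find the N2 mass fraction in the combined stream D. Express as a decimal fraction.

N2 enters only via P and leaves only via the purge: 547.9×0.090 = 0.346×(N2 in J), and the separator passes all N2, so N2 in D = N2 in J = 142.52 g/s.
SO2 in D: m_A = 547.9×0.910 + (1−0.346)·(1−0.775)·m_A, so m_A = 498.59/0.8528 = 584.62 g/s.
D = 584.62 + 142.52 = 727.13 g/s.
N2 fraction in D = 142.52/727.13 = 0.1960.

0.1960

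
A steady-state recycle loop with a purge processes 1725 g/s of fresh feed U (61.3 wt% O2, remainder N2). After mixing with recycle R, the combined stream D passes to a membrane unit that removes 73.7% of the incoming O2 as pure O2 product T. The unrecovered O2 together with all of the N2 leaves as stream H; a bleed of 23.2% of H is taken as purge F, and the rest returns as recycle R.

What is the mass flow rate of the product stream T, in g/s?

O2 in D: m_A = 1725×0.613 + (1−0.232)·(1−0.737)·m_A, so m_A = 1057.4/0.7980 = 1325.1 g/s.
Product T = 0.737×1325.1 = 976.57 g/s.

976.6 g/s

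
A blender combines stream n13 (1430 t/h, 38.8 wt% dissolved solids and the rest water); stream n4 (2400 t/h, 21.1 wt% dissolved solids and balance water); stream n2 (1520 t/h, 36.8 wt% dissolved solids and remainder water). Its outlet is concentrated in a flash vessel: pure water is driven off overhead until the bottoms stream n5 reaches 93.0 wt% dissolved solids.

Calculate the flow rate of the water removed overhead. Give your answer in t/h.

3607 t/h

dissolved solids entering = 1430×0.388 + 2400×0.211 + 1520×0.368 = 1620.6 t/h.
All dissolved solids reports to n5, so n5 = 1620.6/0.930 = 1742.6 t/h.
Total feed = 5350 t/h; overhead = 5350 − 1742.6 = 3607.4 t/h.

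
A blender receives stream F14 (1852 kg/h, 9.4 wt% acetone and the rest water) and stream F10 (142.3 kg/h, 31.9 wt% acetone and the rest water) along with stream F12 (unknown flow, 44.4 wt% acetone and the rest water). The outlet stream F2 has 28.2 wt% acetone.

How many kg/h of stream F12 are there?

Let F12 be the unknown flow. Total out = 1994.3 + F12.
acetone balance: 219.48 + 0.444·F12 = 0.282·(1994.3 + F12)
(0.444 − 0.282)·F12 = 0.282×1994.3 − 219.48 = 342.91
F12 = 342.91 / 0.162 = 2116.7 kg/h

2117 kg/h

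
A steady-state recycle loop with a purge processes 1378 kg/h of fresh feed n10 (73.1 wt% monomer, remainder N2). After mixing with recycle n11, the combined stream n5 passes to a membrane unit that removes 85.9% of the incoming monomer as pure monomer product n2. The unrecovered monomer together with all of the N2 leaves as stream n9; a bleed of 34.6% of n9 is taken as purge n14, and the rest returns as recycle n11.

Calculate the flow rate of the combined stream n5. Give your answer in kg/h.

N2 enters only via n10 and leaves only via the purge: 1378×0.269 = 0.346×(N2 in n9), and the membrane unit passes all N2, so N2 in n5 = N2 in n9 = 1071.3 kg/h.
monomer in n5: m_A = 1378×0.731 + (1−0.346)·(1−0.859)·m_A, so m_A = 1007.3/0.9078 = 1109.6 kg/h.
n5 = 1109.6 + 1071.3 = 2181 kg/h.

2181 kg/h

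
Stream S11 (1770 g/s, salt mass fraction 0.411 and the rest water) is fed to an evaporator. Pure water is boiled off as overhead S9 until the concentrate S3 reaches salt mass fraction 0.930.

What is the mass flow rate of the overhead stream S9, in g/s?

salt is conserved: 1770×0.411 = 727.47 g/s all reports to the concentrate.
Concentrate = 727.47/(target fraction) = 782.23 g/s.
Overhead = 1770 − 782.23 = 987.77 g/s.

987.8 g/s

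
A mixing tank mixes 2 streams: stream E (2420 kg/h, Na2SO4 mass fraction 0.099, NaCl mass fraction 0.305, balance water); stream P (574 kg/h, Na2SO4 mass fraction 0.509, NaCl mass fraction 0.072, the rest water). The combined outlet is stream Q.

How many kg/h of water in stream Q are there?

1683 kg/h

water out = water in = 2420×0.596 + 574×0.419 = 1682.8 kg/h.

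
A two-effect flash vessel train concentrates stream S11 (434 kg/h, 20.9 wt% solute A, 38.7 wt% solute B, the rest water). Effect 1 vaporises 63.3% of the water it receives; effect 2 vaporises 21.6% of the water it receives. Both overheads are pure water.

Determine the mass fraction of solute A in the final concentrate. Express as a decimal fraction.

0.2934

water in feed = 434×0.404 = 175.34 kg/h.
After stage 1: water left = (1−0.633)×175.34 = 64.348; stream total = 323.01 kg/h.
After stage 2: water left = (1−0.216)×64.348 = 50.449; final concentrate = 309.11 kg/h.
solute A fraction = 90.706/309.11 = 0.2934.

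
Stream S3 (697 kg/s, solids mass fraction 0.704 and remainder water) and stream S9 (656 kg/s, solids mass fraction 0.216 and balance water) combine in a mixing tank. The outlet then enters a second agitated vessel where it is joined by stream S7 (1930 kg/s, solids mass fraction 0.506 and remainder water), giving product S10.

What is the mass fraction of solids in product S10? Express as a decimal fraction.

Overall, product flow = 3283 kg/s.
solids in = 697×0.704 + 656×0.216 + 1930×0.506 = 1609 kg/s.
solids fraction in S10 = 0.490.

0.490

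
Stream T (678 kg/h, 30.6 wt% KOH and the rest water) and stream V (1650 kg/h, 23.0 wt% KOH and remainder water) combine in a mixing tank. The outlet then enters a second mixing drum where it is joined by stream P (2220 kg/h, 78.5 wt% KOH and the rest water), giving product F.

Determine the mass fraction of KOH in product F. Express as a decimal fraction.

0.512

Overall, product flow = 4548 kg/h.
KOH in = 678×0.306 + 1650×0.230 + 2220×0.785 = 2329.7 kg/h.
KOH fraction in F = 0.512.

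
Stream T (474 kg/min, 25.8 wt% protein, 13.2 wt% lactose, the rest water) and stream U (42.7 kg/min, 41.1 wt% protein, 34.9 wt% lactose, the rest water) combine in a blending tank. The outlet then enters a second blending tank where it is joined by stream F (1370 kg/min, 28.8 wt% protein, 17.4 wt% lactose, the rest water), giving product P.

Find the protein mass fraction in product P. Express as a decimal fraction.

Overall, product flow = 1886.7 kg/min.
protein in = 474×0.258 + 42.7×0.411 + 1370×0.288 = 534.4 kg/min.
protein fraction in P = 0.283.

0.283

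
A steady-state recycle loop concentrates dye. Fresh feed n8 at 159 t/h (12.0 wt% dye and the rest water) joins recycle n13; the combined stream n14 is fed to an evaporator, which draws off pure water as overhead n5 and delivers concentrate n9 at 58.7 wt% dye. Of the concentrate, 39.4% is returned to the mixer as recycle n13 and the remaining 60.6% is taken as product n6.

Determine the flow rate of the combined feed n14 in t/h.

Overall dye balance (none leaves overhead): dye in fresh feed = dye in product, i.e. 159×0.120 = (1−0.394)·n9·0.587.
n9 = 19.08/(0.587×0.606) = 53.637 t/h.
Recycle n13 = 0.394×53.637 = 21.133 t/h.
Combined feed n14 = 159 + 21.133 = 180.13 t/h.

180.1 t/h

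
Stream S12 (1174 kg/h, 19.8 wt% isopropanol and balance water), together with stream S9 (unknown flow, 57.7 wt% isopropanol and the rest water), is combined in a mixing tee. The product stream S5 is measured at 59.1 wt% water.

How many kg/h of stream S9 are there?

1474 kg/h

Let S9 be the unknown flow. Total out = 1174 + S9.
water balance: 941.55 + 0.423·S9 = 0.591·(1174 + S9)
(0.423 − 0.591)·S9 = 0.591×1174 − 941.55 = -247.71
S9 = -247.71 / -0.168 = 1474.5 kg/h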